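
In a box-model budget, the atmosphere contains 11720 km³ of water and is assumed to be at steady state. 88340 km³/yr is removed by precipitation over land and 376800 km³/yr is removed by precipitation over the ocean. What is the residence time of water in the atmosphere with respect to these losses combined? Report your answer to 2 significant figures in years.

0.025 yr

Total removal = 88340 + 376800 = 465140 km³/yr.
τ = M / ΣF_out = 11720 / 465140 = 0.02520 yr.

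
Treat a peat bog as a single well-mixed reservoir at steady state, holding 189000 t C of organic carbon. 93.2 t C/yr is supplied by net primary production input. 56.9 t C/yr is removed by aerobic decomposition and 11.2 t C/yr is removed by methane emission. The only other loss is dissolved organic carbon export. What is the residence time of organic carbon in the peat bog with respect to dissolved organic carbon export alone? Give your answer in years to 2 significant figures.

7500 yr

At steady state ΣF_in = ΣF_out.
ΣF_in = 93.200 t C/yr.
Dissolved organic carbon export flux = ΣF_in − (56.9 + 11.2) = 93.200 − 68.10 = 25.10 t C/yr.
τ = M / F = 189000 / 25.10 = 7530 yr.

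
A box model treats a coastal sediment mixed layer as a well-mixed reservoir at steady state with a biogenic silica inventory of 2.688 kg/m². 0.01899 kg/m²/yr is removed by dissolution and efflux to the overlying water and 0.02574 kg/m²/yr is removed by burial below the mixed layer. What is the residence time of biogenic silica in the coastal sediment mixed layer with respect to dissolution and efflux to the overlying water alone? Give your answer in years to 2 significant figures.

140 yr

Residence time with respect to a single sink: τ = M / F_sink.
τ = 2.688 / 0.01899 = 141.5 yr.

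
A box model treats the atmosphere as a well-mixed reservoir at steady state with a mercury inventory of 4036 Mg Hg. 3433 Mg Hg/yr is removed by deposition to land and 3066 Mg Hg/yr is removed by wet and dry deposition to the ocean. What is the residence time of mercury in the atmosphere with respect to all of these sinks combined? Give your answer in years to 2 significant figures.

Total removal flux = 3433 + 3066 = 6499.0 Mg Hg/yr.
τ = M / ΣF_out = 4036 / 6499.0 = 0.6210 yr.

0.62 yr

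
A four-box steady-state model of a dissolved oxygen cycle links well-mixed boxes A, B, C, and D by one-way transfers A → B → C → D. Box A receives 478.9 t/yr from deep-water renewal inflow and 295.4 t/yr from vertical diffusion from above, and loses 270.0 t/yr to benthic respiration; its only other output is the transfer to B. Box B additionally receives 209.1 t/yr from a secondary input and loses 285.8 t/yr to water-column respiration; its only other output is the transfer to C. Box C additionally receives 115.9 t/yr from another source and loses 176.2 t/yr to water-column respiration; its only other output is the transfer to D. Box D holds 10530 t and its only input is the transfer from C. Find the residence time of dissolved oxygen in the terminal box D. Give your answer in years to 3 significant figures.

Box A: F(A→B) = (478.9 + 295.4) − 270.0 = 504.30 t/yr.
Box B: F(B→C) = (504.30 + 209.1) − 285.8 = 427.60 t/yr.
Box C: F(C→D) = (427.60 + 115.9) − 176.2 = 367.30 t/yr.
Box D throughput = its input = 367.30 t/yr; τ = 10530 / 367.30 = 28.67 yr.

28.7 yr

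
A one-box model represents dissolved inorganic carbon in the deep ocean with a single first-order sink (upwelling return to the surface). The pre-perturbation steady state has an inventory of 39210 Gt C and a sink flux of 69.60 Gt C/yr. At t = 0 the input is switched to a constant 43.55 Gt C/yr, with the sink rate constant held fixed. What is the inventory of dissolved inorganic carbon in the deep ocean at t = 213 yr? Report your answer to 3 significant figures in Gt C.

τ = M₀/F₀ = 39210/69.60 = 563.4 yr; rate constant k = 1/τ.
New steady state M_∞ = F₁/k = F₁·τ = 43.55 × 563.4 = 24534 Gt C.
M(t) = M_∞ + (M₀ − M_∞)·e^(−t/τ); t/τ = 213/563.4 = 0.3781, so e^(−t/τ) = 0.6852.
M(t) = 24534 + 14680 × 0.6852 = 34590 Gt C.

34600 Gt C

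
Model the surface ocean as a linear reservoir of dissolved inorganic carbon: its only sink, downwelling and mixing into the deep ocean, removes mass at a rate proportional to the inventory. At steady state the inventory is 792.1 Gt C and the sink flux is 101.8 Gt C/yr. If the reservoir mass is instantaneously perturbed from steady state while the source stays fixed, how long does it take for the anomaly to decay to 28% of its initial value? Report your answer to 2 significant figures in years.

9.9 yr

For a linear reservoir the anomaly decays as exp(−t/τ) with τ = M/F = 792.1/101.8 = 7.781 yr.
exp(−t/τ) = 0.28 ⇒ t = −τ ln(0.28) = 7.781 × 1.273 = 9.905 yr.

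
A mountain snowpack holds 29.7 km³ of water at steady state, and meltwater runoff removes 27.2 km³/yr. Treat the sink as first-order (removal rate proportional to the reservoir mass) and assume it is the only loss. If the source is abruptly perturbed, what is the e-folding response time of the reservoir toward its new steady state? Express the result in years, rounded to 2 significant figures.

For a linear reservoir the response time equals the residence time τ = M/F.
τ = 29.7 / 27.2 = 1.092 yr.

1.1 yr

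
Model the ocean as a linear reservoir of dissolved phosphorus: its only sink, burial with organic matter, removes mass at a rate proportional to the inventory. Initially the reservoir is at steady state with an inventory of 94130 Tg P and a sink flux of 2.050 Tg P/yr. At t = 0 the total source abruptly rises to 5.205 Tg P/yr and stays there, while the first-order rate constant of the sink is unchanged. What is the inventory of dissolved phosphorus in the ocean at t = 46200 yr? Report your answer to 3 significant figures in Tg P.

186000 Tg P

The sink rate constant is k = F₀/M₀ = 2.050/94130 = 2.178×10^-5 yr⁻¹.
Solving dM/dt = F₁ − kM with M(0) = M₀ gives M(t) = F₁/k + (M₀ − F₁/k)·e^(−kt).
F₁/k = 5.205/2.178×10^-5 = 239000 Tg P; kt = 2.178×10^-5 × 46200 = 1.006, e^(−kt) = 0.3656.
M(46200) = 239000 + (94130 − 239000) × 0.3656 = 239000 − 52970 = 186030 Tg P.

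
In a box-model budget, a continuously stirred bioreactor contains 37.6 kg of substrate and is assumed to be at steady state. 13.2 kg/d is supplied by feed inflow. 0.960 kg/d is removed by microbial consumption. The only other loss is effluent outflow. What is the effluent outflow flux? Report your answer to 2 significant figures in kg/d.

12 kg/d

At steady state ΣF_in = ΣF_out.
ΣF_in = 13.200 kg/d.
Effluent outflow flux = ΣF_in − (0.960) = 13.200 − 0.9600 = 12.24 kg/d.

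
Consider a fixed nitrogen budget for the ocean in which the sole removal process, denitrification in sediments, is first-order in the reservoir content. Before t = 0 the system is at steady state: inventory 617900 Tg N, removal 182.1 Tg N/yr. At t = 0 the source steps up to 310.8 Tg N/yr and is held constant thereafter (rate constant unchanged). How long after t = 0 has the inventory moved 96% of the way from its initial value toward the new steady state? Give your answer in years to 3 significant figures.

10900 yr

τ = M₀/F₀ = 617900/182.1 = 3393 yr.
The remaining gap fraction is e^(−t/τ); 96% covered ⇒ e^(−t/τ) = 0.0400.
t = −τ ln(0.0400) = 3393 × 3.219 = 10920 yr.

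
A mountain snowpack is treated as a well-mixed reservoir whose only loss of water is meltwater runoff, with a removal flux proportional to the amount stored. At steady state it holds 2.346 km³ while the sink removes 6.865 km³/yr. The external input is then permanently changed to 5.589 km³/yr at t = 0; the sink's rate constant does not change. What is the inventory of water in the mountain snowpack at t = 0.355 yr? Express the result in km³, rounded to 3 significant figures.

The sink rate constant is k = F₀/M₀ = 6.865/2.346 = 2.926 yr⁻¹.
Solving dM/dt = F₁ − kM with M(0) = M₀ gives M(t) = F₁/k + (M₀ − F₁/k)·e^(−kt).
F₁/k = 5.589/2.926 = 1.9099 km³; kt = 2.926 × 0.355 = 1.039, e^(−kt) = 0.3539.
M(0.355) = 1.9099 + (2.346 − 1.9099) × 0.3539 = 1.9099 + 0.1543 = 2.0643 km³.

2.06 km³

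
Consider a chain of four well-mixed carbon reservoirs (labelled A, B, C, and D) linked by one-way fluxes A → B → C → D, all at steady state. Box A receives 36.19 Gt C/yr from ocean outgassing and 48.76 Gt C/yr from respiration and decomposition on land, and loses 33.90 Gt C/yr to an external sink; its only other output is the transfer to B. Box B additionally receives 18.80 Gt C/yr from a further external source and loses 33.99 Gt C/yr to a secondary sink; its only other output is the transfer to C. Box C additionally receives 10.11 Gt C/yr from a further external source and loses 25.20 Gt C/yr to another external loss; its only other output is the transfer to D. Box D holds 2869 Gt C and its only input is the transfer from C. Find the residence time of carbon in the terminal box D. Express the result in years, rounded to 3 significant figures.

138 yr

Box A: F(A→B) = (36.19 + 48.76) − 33.90 = 51.050 Gt C/yr.
Box B: F(B→C) = (51.050 + 18.80) − 33.99 = 35.860 Gt C/yr.
Box C: F(C→D) = (35.860 + 10.11) − 25.20 = 20.770 Gt C/yr.
Box D throughput = its input = 20.770 Gt C/yr; τ = 2869 / 20.770 = 138.1 yr.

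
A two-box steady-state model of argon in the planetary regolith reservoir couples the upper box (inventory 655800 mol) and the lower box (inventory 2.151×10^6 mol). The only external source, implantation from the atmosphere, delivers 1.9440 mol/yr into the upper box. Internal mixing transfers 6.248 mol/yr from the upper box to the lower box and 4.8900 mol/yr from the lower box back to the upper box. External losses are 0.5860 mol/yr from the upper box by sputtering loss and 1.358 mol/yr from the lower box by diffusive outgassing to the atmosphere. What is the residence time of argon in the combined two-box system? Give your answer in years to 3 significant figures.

For the system as a whole, the A↔B exchange is internal and contributes nothing to the throughput; only the external sinks remove mass.
M_total = 655800 + 2.151×10^6 = 2.8068×10^6 mol.
ΣF_external_out = 0.5860 + 1.358 = 1.9440 mol/yr.
τ = M_total / ΣF_ext = 2.8068×10^6 / 1.9440 = 1.444×10^6 yr.

1.44×10^6 yr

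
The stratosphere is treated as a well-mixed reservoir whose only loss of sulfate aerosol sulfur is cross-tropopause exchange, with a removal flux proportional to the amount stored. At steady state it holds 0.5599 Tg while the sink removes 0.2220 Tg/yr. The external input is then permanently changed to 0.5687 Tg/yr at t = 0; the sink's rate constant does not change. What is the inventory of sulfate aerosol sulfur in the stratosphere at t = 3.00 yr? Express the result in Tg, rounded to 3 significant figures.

1.17 Tg

Residence time τ = M₀/F₀ = 2.522 yr. The eventual steady state is M_∞ = M₀·(F₁/F₀) = 0.5599 × 0.5687/0.2220 = 1.4343 Tg.
The anomaly ΔM(t) = M(t) − M_∞ decays as ΔM₀·e^(−t/τ) with ΔM₀ = 0.5599 − 1.4343 = −0.8744 Tg.
At t = 3.00 yr, e^(−t/τ) = e^(−1.189) = 0.3044, so ΔM = −0.2661 Tg and M = 1.4343 − 0.2661 = 1.1682 Tg.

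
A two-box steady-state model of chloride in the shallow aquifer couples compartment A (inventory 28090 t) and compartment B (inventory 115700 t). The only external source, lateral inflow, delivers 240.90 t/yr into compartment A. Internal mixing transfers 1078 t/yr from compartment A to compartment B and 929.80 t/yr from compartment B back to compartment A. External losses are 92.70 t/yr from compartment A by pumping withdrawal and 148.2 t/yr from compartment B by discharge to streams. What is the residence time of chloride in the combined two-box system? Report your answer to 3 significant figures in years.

Treat the two boxes together as one reservoir: the mixing fluxes between them are internal recycling, so τ = ΣM / Σ(external losses).
M_total = 28090 + 115700 = 143790 t.
ΣF_external_out = 92.70 + 148.2 = 240.90 t/yr.
τ = M_total / ΣF_ext = 143790 / 240.90 = 596.9 yr.

597 yr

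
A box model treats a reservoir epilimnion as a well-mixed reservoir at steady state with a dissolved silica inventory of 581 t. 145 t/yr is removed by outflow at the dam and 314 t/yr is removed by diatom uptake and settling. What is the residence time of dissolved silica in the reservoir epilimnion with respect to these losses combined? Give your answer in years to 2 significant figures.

1.3 yr

Total removal = 145.0 + 314.0 = 459.00 t/yr.
τ = M / ΣF_out = 581 / 459.00 = 1.266 yr.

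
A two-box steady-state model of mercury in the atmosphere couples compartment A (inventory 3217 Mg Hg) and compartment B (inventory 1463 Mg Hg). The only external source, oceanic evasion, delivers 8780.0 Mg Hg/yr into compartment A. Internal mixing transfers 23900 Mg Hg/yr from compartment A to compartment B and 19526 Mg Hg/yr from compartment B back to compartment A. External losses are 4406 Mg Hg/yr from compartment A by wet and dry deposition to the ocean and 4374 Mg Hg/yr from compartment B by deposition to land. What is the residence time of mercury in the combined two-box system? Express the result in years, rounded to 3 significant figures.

Treat the two boxes together as one reservoir: the mixing fluxes between them are internal recycling, so τ = ΣM / Σ(external losses).
M_total = 3217 + 1463 = 4680.0 Mg Hg.
ΣF_external_out = 4406 + 4374 = 8780.0 Mg Hg/yr.
τ = M_total / ΣF_ext = 4680.0 / 8780.0 = 0.5330 yr.

0.533 yr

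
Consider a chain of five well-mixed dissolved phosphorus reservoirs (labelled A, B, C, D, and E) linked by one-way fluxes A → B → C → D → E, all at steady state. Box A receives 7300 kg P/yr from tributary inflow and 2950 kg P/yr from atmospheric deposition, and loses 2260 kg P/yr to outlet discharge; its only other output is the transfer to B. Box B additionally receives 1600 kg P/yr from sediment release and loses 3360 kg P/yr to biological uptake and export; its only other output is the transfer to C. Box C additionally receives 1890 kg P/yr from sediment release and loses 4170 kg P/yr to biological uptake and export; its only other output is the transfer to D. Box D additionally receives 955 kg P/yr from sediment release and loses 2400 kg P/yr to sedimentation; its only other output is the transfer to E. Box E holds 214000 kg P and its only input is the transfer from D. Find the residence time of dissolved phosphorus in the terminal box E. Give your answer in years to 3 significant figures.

Box A: F(A→B) = (7300 + 2950) − 2260 = 7990.0 kg P/yr.
Box B: F(B→C) = (7990.0 + 1600) − 3360 = 6230.0 kg P/yr.
Box C: F(C→D) = (6230.0 + 1890) − 4170 = 3950.0 kg P/yr.
Box D: F(D→E) = (3950.0 + 955) − 2400 = 2505.0 kg P/yr.
Box E throughput = its input = 2505.0 kg P/yr; τ = 214000 / 2505.0 = 85.43 yr.

85.4 yr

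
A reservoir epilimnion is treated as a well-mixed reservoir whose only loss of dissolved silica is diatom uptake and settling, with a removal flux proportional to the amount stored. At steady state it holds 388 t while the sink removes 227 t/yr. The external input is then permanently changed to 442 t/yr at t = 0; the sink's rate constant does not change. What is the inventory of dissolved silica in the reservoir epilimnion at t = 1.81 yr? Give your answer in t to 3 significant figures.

τ = M₀/F₀ = 388/227 = 1.709 yr; rate constant k = 1/τ.
New steady state M_∞ = F₁/k = F₁·τ = 442 × 1.709 = 755.49 t.
M(t) = M_∞ + (M₀ − M_∞)·e^(−t/τ); t/τ = 1.81/1.709 = 1.059, so e^(−t/τ) = 0.3468.
M(t) = 755.49 − 367.5 × 0.3468 = 628.04 t.

628 t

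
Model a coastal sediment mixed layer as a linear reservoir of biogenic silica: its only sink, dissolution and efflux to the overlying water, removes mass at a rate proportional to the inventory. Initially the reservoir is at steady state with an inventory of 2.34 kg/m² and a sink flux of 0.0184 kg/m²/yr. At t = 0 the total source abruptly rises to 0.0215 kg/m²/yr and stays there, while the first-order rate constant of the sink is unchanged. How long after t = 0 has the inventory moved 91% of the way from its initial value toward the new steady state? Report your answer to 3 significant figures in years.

τ = M₀/F₀ = 2.34/0.0184 = 127.2 yr.
The remaining gap fraction is e^(−t/τ); 91% covered ⇒ e^(−t/τ) = 0.0900.
t = −τ ln(0.0900) = 127.2 × 2.408 = 306.2 yr.

306 yr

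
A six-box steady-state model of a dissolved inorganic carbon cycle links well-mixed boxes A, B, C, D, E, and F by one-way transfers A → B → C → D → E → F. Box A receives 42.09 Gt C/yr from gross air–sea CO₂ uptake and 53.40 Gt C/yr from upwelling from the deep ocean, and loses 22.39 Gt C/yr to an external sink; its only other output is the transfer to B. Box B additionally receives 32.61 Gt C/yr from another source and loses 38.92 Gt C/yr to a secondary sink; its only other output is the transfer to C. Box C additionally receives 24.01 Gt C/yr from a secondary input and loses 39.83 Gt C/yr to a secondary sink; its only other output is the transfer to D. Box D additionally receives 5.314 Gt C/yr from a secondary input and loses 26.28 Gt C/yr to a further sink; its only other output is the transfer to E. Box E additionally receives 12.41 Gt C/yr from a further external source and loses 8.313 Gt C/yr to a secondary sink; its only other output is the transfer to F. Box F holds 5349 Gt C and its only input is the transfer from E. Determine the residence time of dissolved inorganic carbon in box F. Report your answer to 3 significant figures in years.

Box A: F(A→B) = (42.09 + 53.40) − 22.39 = 73.100 Gt C/yr.
Box B: F(B→C) = (73.100 + 32.61) − 38.92 = 66.790 Gt C/yr.
Box C: F(C→D) = (66.790 + 24.01) − 39.83 = 50.970 Gt C/yr.
Box D: F(D→E) = (50.970 + 5.314) − 26.28 = 30.004 Gt C/yr.
Box E: F(E→F) = (30.004 + 12.41) − 8.313 = 34.101 Gt C/yr.
Box F throughput = its input = 34.101 Gt C/yr; τ = 5349 / 34.101 = 156.9 yr.

157 yr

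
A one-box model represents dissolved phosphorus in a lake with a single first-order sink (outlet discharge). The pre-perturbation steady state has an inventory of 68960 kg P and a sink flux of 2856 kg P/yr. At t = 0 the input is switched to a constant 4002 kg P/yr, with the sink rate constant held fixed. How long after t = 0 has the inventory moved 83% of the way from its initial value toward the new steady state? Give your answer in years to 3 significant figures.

τ = M₀/F₀ = 68960/2856 = 24.15 yr.
The remaining gap fraction is e^(−t/τ); 83% covered ⇒ e^(−t/τ) = 0.170.
t = −τ ln(0.170) = 24.15 × 1.772 = 42.79 yr.

42.8 yr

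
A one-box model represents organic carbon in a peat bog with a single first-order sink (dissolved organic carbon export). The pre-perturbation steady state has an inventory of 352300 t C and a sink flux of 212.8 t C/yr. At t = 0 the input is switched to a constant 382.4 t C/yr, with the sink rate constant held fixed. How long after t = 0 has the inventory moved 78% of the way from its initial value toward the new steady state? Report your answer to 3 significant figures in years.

τ = M₀/F₀ = 352300/212.8 = 1656 yr.
The remaining gap fraction is e^(−t/τ); 78% covered ⇒ e^(−t/τ) = 0.220.
t = −τ ln(0.220) = 1656 × 1.514 = 2507 yr.

2510 yr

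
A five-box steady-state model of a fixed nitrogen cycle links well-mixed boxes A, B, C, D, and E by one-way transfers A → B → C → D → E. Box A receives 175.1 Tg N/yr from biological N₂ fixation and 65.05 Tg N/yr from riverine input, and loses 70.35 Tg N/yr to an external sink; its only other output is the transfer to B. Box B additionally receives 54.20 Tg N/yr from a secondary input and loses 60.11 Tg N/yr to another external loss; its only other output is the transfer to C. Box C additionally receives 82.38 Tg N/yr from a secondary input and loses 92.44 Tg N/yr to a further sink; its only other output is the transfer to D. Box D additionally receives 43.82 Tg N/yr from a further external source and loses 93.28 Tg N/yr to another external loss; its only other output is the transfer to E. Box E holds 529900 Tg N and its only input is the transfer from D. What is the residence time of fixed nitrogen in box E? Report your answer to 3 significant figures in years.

5080 yr

Box A: F(A→B) = (175.1 + 65.05) − 70.35 = 169.80 Tg N/yr.
Box B: F(B→C) = (169.80 + 54.20) − 60.11 = 163.89 Tg N/yr.
Box C: F(C→D) = (163.89 + 82.38) − 92.44 = 153.83 Tg N/yr.
Box D: F(D→E) = (153.83 + 43.82) − 93.28 = 104.37 Tg N/yr.
Box E throughput = its input = 104.37 Tg N/yr; τ = 529900 / 104.37 = 5077 yr.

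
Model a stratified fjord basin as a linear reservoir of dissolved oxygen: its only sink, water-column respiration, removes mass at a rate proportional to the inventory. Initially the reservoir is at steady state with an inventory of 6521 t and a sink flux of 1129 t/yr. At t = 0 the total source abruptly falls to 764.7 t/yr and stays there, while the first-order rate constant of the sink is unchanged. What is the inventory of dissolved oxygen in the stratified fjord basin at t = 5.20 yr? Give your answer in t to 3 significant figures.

τ = M₀/F₀ = 6521/1129 = 5.776 yr; rate constant k = 1/τ.
New steady state M_∞ = F₁/k = F₁·τ = 764.7 × 5.776 = 4416.8 t.
M(t) = M_∞ + (M₀ − M_∞)·e^(−t/τ); t/τ = 5.20/5.776 = 0.9003, so e^(−t/τ) = 0.4065.
M(t) = 4416.8 + 2104 × 0.4065 = 5272.1 t.

5270 t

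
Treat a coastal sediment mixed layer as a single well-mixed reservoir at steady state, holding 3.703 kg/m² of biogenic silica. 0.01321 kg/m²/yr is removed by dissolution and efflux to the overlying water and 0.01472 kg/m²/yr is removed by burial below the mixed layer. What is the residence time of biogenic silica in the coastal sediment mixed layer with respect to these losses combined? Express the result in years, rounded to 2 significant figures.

130 yr

Total removal = 0.01321 + 0.01472 = 0.027930 kg/m²/yr.
τ = M / ΣF_out = 3.703 / 0.027930 = 132.6 yr.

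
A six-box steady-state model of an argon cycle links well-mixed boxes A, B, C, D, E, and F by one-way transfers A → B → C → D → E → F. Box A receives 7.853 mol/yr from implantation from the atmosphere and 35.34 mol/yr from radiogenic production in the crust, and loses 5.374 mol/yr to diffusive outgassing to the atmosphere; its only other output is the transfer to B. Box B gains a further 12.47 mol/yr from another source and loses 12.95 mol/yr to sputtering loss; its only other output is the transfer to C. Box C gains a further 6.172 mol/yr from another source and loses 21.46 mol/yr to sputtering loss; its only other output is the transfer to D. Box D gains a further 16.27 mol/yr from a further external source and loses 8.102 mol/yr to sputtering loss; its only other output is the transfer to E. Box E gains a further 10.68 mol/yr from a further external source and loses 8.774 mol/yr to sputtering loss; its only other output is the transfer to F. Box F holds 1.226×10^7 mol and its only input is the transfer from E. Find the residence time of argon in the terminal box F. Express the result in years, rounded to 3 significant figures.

Box A: F(A→B) = (7.853 + 35.34) − 5.374 = 37.819 mol/yr.
Box B: F(B→C) = (37.819 + 12.47) − 12.95 = 37.339 mol/yr.
Box C: F(C→D) = (37.339 + 6.172) − 21.46 = 22.051 mol/yr.
Box D: F(D→E) = (22.051 + 16.27) − 8.102 = 30.219 mol/yr.
Box E: F(E→F) = (30.219 + 10.68) − 8.774 = 32.125 mol/yr.
Box F throughput = its input = 32.125 mol/yr; τ = 1.226×10^7 / 32.125 = 381600 yr.

382000 yr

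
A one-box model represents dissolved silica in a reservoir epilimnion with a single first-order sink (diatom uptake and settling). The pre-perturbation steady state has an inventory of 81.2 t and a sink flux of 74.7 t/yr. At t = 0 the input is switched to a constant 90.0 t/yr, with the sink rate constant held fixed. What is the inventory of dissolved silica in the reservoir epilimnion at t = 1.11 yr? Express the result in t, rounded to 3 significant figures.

τ = M₀/F₀ = 81.2/74.7 = 1.087 yr; rate constant k = 1/τ.
New steady state M_∞ = F₁/k = F₁·τ = 90.0 × 1.087 = 97.831 t.
M(t) = M_∞ + (M₀ − M_∞)·e^(−t/τ); t/τ = 1.11/1.087 = 1.021, so e^(−t/τ) = 0.3602.
M(t) = 97.831 − 16.63 × 0.3602 = 91.841 t.

91.8 t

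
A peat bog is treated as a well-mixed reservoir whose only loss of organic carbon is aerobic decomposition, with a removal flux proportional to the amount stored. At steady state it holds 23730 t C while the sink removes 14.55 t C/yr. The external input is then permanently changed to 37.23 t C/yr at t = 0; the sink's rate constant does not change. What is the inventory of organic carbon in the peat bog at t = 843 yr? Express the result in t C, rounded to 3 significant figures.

τ = M₀/F₀ = 23730/14.55 = 1631 yr; rate constant k = 1/τ.
New steady state M_∞ = F₁/k = F₁·τ = 37.23 × 1631 = 60719 t C.
M(t) = M_∞ + (M₀ − M_∞)·e^(−t/τ); t/τ = 843/1631 = 0.5169, so e^(−t/τ) = 0.5964.
M(t) = 60719 − 36990 × 0.5964 = 38660 t C.

38700 t C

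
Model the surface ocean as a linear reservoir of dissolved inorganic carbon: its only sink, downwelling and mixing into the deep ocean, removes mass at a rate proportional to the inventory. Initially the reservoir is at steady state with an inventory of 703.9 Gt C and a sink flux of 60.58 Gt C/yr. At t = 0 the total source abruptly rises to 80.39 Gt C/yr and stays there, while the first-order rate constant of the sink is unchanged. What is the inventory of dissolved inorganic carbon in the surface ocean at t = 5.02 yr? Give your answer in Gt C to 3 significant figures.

τ = M₀/F₀ = 703.9/60.58 = 11.62 yr; rate constant k = 1/τ.
New steady state M_∞ = F₁/k = F₁·τ = 80.39 × 11.62 = 934.08 Gt C.
M(t) = M_∞ + (M₀ − M_∞)·e^(−t/τ); t/τ = 5.02/11.62 = 0.4320, so e^(−t/τ) = 0.6492.
M(t) = 934.08 − 230.2 × 0.6492 = 784.65 Gt C.

785 Gt C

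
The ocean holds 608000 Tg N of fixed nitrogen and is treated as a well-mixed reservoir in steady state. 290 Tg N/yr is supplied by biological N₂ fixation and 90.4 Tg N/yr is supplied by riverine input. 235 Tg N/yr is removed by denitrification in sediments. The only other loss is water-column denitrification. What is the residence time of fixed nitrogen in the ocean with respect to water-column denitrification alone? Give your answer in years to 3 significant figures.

At steady state ΣF_in = ΣF_out.
ΣF_in = 290 + 90.4 = 380.40 Tg N/yr.
Water-column denitrification flux = ΣF_in − (235) = 380.40 − 235.0 = 145.4 Tg N/yr.
τ = M / F = 608000 / 145.4 = 4182 yr.

4180 yr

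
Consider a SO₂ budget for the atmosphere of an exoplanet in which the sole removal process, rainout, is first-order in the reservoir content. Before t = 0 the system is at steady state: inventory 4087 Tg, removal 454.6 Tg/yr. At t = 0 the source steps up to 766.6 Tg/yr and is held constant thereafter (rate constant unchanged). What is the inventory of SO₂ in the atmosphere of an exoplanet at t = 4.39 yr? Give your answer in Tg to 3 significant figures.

τ = M₀/F₀ = 4087/454.6 = 8.990 yr; rate constant k = 1/τ.
New steady state M_∞ = F₁/k = F₁·τ = 766.6 × 8.990 = 6892.0 Tg.
M(t) = M_∞ + (M₀ − M_∞)·e^(−t/τ); t/τ = 4.39/8.990 = 0.4883, so e^(−t/τ) = 0.6137.
M(t) = 6892.0 − 2805 × 0.6137 = 5170.7 Tg.

5170 Tg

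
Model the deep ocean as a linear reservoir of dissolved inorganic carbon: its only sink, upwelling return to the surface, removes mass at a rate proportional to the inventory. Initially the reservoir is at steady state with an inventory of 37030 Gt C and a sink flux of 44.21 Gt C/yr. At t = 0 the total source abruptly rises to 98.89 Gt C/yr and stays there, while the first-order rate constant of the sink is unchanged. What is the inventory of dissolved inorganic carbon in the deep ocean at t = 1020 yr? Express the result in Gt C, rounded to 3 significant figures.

The sink rate constant is k = F₀/M₀ = 44.21/37030 = 0.001194 yr⁻¹.
Solving dM/dt = F₁ − kM with M(0) = M₀ gives M(t) = F₁/k + (M₀ − F₁/k)·e^(−kt).
F₁/k = 98.89/0.001194 = 82830 Gt C; kt = 0.001194 × 1020 = 1.218, e^(−kt) = 0.2959.
M(1020) = 82830 + (37030 − 82830) × 0.2959 = 82830 − 13550 = 69278 Gt C.

69300 Gt C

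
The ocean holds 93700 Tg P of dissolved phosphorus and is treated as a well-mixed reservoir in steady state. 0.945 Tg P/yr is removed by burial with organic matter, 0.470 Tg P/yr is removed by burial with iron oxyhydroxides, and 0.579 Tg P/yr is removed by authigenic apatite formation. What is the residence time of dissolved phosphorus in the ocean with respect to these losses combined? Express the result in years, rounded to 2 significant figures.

47000 yr

Total removal = 0.9450 + 0.4700 + 0.5790 = 1.9940 Tg P/yr.
τ = M / ΣF_out = 93700 / 1.9940 = 46990 yr.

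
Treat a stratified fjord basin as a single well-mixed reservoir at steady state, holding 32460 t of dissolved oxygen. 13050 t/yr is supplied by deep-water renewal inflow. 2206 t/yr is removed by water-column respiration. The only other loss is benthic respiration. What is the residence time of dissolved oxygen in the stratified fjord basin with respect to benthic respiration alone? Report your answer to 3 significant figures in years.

2.99 yr

At steady state ΣF_in = ΣF_out.
ΣF_in = 13050 t/yr.
Benthic respiration flux = ΣF_in − (2206) = 13050 − 2206 = 10840 t/yr.
τ = M / F = 32460 / 10840 = 2.993 yr.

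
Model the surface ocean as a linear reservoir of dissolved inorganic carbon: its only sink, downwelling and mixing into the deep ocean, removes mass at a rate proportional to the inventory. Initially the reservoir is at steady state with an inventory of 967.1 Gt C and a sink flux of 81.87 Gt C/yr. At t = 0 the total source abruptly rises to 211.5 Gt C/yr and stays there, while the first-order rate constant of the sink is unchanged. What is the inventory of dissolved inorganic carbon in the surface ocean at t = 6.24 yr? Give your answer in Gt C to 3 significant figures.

The sink rate constant is k = F₀/M₀ = 81.87/967.1 = 0.08466 yr⁻¹.
Solving dM/dt = F₁ − kM with M(0) = M₀ gives M(t) = F₁/k + (M₀ − F₁/k)·e^(−kt).
F₁/k = 211.5/0.08466 = 2498.4 Gt C; kt = 0.08466 × 6.24 = 0.5282, e^(−kt) = 0.5896.
M(6.24) = 2498.4 + (967.1 − 2498.4) × 0.5896 = 2498.4 − 902.9 = 1595.5 Gt C.

1600 Gt C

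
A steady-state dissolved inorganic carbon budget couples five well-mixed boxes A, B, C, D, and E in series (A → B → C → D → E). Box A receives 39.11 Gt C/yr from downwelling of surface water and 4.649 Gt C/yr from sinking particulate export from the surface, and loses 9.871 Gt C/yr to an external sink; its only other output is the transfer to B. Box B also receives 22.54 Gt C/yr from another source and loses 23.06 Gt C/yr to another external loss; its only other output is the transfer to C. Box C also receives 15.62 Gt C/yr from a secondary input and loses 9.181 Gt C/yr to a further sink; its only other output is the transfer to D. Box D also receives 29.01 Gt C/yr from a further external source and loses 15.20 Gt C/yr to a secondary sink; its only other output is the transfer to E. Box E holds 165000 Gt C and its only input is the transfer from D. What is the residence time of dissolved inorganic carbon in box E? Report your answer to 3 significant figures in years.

Box A: F(A→B) = (39.11 + 4.649) − 9.871 = 33.888 Gt C/yr.
Box B: F(B→C) = (33.888 + 22.54) − 23.06 = 33.368 Gt C/yr.
Box C: F(C→D) = (33.368 + 15.62) − 9.181 = 39.807 Gt C/yr.
Box D: F(D→E) = (39.807 + 29.01) − 15.20 = 53.617 Gt C/yr.
Box E throughput = its input = 53.617 Gt C/yr; τ = 165000 / 53.617 = 3077 yr.

3080 yr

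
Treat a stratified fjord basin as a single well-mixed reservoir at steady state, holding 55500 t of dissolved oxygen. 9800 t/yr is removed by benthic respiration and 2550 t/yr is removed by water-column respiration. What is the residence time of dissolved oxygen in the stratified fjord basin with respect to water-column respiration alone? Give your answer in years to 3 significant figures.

21.8 yr

Residence time with respect to a single sink: τ = M / F_sink.
τ = 55500 / 2550 = 21.76 yr.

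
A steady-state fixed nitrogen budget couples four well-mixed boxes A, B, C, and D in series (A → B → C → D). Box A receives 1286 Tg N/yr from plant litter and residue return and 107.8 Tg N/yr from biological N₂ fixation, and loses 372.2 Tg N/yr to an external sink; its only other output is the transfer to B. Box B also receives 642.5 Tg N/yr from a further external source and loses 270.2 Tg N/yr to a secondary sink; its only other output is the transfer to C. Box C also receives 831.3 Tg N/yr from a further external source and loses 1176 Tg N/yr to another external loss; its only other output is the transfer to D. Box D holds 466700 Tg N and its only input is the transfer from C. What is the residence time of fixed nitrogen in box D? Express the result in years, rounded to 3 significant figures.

445 yr

Box A: F(A→B) = (1286 + 107.8) − 372.2 = 1021.6 Tg N/yr.
Box B: F(B→C) = (1021.6 + 642.5) − 270.2 = 1393.9 Tg N/yr.
Box C: F(C→D) = (1393.9 + 831.3) − 1176 = 1049.2 Tg N/yr.
Box D throughput = its input = 1049.2 Tg N/yr; τ = 466700 / 1049.2 = 444.8 yr.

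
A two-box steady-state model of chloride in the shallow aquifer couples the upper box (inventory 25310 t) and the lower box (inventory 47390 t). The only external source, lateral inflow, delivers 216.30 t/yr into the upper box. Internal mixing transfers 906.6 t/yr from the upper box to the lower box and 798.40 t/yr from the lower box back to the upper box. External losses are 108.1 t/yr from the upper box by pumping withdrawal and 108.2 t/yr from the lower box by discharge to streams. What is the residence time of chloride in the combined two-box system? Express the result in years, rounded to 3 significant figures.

For the system as a whole, the A↔B exchange is internal and contributes nothing to the throughput; only the external sinks remove mass.
M_total = 25310 + 47390 = 72700 t.
ΣF_external_out = 108.1 + 108.2 = 216.30 t/yr.
τ = M_total / ΣF_ext = 72700 / 216.30 = 336.1 yr.

336 yr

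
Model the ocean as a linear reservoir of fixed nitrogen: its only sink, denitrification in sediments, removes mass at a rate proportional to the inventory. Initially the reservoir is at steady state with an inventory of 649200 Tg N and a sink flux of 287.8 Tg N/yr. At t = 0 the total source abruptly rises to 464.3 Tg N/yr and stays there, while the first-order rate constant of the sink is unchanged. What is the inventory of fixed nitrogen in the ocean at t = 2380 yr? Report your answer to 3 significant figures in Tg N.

909000 Tg N

τ = M₀/F₀ = 649200/287.8 = 2256 yr; rate constant k = 1/τ.
New steady state M_∞ = F₁/k = F₁·τ = 464.3 × 2256 = 1.0473×10^6 Tg N.
M(t) = M_∞ + (M₀ − M_∞)·e^(−t/τ); t/τ = 2380/2256 = 1.055, so e^(−t/τ) = 0.3482.
M(t) = 1.0473×10^6 − 398100 × 0.3482 = 908720 Tg N.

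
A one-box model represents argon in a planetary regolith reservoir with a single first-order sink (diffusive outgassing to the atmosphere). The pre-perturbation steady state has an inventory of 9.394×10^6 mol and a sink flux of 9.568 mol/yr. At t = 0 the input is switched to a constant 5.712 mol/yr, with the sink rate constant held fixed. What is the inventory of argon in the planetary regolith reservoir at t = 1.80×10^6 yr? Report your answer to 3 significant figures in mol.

Residence time τ = M₀/F₀ = 981800 yr. The eventual steady state is M_∞ = M₀·(F₁/F₀) = 9.394×10^6 × 5.712/9.568 = 5.6081×10^6 mol.
The anomaly ΔM(t) = M(t) − M_∞ decays as ΔM₀·e^(−t/τ) with ΔM₀ = 9.394×10^6 − 5.6081×10^6 = 3.786×10^6 mol.
At t = 1.80×10^6 yr, e^(−t/τ) = e^(−1.833) = 0.1599, so ΔM = 605300 mol and M = 5.6081×10^6 + 605300 = 6.2134×10^6 mol.

6.21×10^6 mol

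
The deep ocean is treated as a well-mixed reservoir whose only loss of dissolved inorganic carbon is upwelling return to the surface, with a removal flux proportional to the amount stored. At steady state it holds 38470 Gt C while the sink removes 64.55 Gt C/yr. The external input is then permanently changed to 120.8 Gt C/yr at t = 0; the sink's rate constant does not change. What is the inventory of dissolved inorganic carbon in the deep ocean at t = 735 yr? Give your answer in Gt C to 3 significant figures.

62200 Gt C

The sink rate constant is k = F₀/M₀ = 64.55/38470 = 0.001678 yr⁻¹.
Solving dM/dt = F₁ − kM with M(0) = M₀ gives M(t) = F₁/k + (M₀ − F₁/k)·e^(−kt).
F₁/k = 120.8/0.001678 = 71993 Gt C; kt = 0.001678 × 735 = 1.233, e^(−kt) = 0.2913.
M(735) = 71993 + (38470 − 71993) × 0.2913 = 71993 − 9767 = 62227 Gt C.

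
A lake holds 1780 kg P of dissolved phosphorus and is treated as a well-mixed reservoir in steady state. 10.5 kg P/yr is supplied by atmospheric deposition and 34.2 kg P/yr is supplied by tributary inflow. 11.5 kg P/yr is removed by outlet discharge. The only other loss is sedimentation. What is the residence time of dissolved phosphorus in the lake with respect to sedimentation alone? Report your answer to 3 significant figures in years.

53.6 yr

At steady state ΣF_in = ΣF_out.
ΣF_in = 10.5 + 34.2 = 44.700 kg P/yr.
Sedimentation flux = ΣF_in − (11.5) = 44.700 − 11.50 = 33.20 kg P/yr.
τ = M / F = 1780 / 33.20 = 53.61 yr.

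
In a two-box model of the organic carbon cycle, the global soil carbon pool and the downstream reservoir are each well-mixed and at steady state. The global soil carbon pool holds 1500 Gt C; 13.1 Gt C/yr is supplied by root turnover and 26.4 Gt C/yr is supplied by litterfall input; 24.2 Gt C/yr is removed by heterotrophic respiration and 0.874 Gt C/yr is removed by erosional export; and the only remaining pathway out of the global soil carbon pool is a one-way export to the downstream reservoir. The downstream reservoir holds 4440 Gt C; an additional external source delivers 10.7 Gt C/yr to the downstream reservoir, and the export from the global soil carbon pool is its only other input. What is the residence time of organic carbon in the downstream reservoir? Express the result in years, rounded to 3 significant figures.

177 yr

Balance the global soil carbon pool: ΣF_in = 13.1 + 26.4 = 39.500 Gt C/yr.
Export to the downstream reservoir = ΣF_in − (24.2 + 0.874) = 14.426 Gt C/yr.
Total input to the downstream reservoir = 14.426 + 10.7 = 25.126 Gt C/yr; at steady state this equals its total output.
τ = M / F = 4440 / 25.126 = 176.7 yr.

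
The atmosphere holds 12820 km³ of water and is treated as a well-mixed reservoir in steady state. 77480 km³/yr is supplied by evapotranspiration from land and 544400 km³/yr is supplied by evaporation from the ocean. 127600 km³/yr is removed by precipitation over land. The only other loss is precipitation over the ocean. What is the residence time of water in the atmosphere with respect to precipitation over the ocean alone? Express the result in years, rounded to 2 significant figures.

At steady state ΣF_in = ΣF_out.
ΣF_in = 77480 + 544400 = 621880 km³/yr.
Precipitation over the ocean flux = ΣF_in − (127600) = 621880 − 127600 = 494300 km³/yr.
τ = M / F = 12820 / 494300 = 0.02594 yr.

0.026 yr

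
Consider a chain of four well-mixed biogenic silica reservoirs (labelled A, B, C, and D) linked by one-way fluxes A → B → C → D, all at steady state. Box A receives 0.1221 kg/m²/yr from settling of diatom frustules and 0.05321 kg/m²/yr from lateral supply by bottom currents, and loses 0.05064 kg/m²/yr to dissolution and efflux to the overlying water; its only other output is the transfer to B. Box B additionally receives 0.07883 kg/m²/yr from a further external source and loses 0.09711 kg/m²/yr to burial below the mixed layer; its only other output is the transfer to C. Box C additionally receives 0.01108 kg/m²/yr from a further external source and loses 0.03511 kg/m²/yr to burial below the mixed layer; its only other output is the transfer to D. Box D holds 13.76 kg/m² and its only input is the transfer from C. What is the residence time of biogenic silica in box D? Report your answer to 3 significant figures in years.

Box A: F(A→B) = (0.1221 + 0.05321) − 0.05064 = 0.12467 kg/m²/yr.
Box B: F(B→C) = (0.12467 + 0.07883) − 0.09711 = 0.10639 kg/m²/yr.
Box C: F(C→D) = (0.10639 + 0.01108) − 0.03511 = 0.082360 kg/m²/yr.
Box D throughput = its input = 0.082360 kg/m²/yr; τ = 13.76 / 0.082360 = 167.1 yr.

167 yr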